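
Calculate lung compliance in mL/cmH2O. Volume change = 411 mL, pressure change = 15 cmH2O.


C = dV / dP
C = 411 / 15
C = 27.4 mL/cmH2O


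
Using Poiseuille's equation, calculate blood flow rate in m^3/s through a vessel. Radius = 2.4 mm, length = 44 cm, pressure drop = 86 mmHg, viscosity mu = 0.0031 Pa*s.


Q = pi*r^4*dP / (8*mu*L)
r = 0.0024 m, L = 0.44 m
dP = 86 mmHg = 11465.692 Pa
Q = 1.0952e-04 m^3/s


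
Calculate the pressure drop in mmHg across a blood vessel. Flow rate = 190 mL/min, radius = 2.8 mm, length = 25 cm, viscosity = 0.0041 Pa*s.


dP = 8*mu*L*Q / (pi*r^4)
Q = 190 mL/min = 3.16667e-06 m^3/s
dP = 134.473 Pa = 134.473 / 133.322 mmHg = 1.009 mmHg


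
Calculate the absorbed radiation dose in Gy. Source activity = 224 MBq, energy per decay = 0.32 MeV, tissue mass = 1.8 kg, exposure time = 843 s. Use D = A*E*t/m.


A = 224 MBq = 2.2400e+08 Bq
E = 0.32 MeV = 5.1264e-14 J
D = A*E*t/m = 2.2400e+08*5.1264e-14*843/1.8
D = 0.005378 Gy


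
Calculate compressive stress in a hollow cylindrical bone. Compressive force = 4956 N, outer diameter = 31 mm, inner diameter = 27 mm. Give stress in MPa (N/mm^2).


A = pi*(r_o^2 - r_i^2)
r_o = 15.5 mm, r_i = 13.5 mm
A = 182.212 mm^2
sigma = F/A = 4956 / 182.212
sigma = 27.2 MPa


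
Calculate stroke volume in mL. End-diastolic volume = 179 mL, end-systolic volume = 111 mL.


SV = EDV - ESV
SV = 179 - 111
SV = 68 mL


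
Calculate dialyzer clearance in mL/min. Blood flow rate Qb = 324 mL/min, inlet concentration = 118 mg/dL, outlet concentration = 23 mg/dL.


K = Qb * (Cb_in - Cb_out) / Cb_in
K = 324 * (118 - 23) / 118
K = 260.8 mL/min


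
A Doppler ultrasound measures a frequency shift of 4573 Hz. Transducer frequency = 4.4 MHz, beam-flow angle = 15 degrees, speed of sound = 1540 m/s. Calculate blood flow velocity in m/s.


v = fd * c / (2 * f0 * cos(theta))
v = 4573 * 1540 / (2 * 4.4000e+06 * cos(15))
v = 0.8285 m/s


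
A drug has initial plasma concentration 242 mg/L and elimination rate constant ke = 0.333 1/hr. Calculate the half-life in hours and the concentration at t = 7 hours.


t_half = ln(2) / ke = 0.693147 / 0.333 = 2.082 hr
C(t) = C0 * exp(-ke*t) = 242 * exp(-0.333*7)
C(7) = 23.52 mg/L


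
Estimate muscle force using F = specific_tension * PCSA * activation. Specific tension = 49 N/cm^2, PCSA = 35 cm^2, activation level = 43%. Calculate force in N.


F = sigma * PCSA * activation
F = 49 * 35 * 0.43
F = 737.4 N


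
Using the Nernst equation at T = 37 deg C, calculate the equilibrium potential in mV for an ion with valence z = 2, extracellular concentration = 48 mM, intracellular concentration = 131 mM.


E = (RT/(zF)) * ln(C_out/C_in)
T = 37 + 273.15 = 310.15 K
E = (8.314 * 310.15 / (2 * 96485)) * ln(48/131)
E = -13.42 mV


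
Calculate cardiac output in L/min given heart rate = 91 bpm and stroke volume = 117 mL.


CO = HR * SV
CO = 91 * 117 / 1000
CO = 10.65 L/min


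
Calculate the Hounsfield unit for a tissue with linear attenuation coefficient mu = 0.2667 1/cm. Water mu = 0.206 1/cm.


HU = ((mu_tissue - mu_water) / mu_water) * 1000
HU = ((0.2667 - 0.206) / 0.206) * 1000
HU = 294.7


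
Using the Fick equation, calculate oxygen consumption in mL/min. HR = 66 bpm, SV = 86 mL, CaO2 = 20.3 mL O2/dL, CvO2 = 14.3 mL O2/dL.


CO = HR*SV = 66*86/1000 = 5.676 L/min
a-v O2 diff = 20.3 - 14.3 = 6 mL/dL
VO2 = CO * (CaO2-CvO2) * 10 dL/L
VO2 = 5.676 * 6 * 10
VO2 = 340.6 mL/min


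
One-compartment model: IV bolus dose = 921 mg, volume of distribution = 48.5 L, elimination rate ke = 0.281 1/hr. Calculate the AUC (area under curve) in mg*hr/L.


C0 = Dose/Vd = 921/48.5 = 18.9897 mg/L
AUC = C0/ke = 18.9897/0.281
AUC = 67.58 mg*hr/L


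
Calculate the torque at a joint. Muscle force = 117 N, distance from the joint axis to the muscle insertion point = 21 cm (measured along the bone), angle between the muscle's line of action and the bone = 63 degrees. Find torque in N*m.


Torque = F * d * sin(theta)   (moment arm = d*sin(theta))
d = 21 cm = 0.21 m
Torque = 117 * 0.21 * sin(63)
Torque = 21.89 N*m


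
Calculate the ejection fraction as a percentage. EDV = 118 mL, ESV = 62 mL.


SV = EDV - ESV = 118 - 62 = 56 mL
EF = SV/EDV * 100 = 56/118 * 100
EF = 47.46%


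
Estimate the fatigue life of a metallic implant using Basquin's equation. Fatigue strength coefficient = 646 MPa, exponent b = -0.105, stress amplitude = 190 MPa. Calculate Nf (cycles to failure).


sigma_a = sigma_f' * (2Nf)^b
2Nf = (sigma_a/sigma_f')^(1/b)
2Nf = (190/646)^(1/-0.105)
2Nf = 115266.73
Nf = 5.763e+04


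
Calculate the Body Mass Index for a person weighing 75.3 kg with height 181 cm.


BMI = weight / height^2
height = 181 cm = 1.81 m
BMI = 75.3 / 1.81^2
BMI = 22.98 kg/m^2


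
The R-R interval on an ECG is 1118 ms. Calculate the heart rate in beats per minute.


HR = 60 / RR_interval(s)
RR = 1118 ms = 1.118 s
HR = 60 / 1.118 = 53.67 bpm


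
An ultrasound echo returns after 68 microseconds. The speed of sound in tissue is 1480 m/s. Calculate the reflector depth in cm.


depth = c * t / 2
t = 68 us = 6.8000e-05 s
depth = 1480 * 6.8000e-05 / 2
depth = 0.05032 m = 5.032 cm


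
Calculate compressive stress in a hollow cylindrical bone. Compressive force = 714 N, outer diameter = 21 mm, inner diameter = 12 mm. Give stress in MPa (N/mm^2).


A = pi*(r_o^2 - r_i^2)
r_o = 10.5 mm, r_i = 6 mm
A = 233.263 mm^2
sigma = F/A = 714 / 233.263
sigma = 3.061 MPa


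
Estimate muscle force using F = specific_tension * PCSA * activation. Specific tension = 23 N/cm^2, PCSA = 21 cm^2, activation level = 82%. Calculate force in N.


F = sigma * PCSA * activation
F = 23 * 21 * 0.82
F = 396.1 N


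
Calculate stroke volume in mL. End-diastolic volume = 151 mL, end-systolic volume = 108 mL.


SV = EDV - ESV
SV = 151 - 108
SV = 43 mL


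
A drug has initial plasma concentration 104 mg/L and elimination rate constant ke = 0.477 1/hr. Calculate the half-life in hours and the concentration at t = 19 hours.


t_half = ln(2) / ke = 0.693147 / 0.477 = 1.453 hr
C(t) = C0 * exp(-ke*t) = 104 * exp(-0.477*19)
C(19) = 0.01205 mg/L


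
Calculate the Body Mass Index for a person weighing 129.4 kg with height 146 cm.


BMI = weight / height^2
height = 146 cm = 1.46 m
BMI = 129.4 / 1.46^2
BMI = 60.71 kg/m^2


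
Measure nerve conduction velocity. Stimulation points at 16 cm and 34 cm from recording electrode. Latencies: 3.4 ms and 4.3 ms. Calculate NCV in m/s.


Distance = (34 - 16) / 100 = 0.18 m
dt = (4.3 - 3.4) / 1000 = 9.0000e-04 s
NCV = dist / dt = 200 m/s


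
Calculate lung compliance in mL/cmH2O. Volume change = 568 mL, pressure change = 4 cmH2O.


C = dV / dP
C = 568 / 4
C = 142 mL/cmH2O


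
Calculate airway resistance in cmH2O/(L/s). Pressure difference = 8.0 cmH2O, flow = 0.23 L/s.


R = dP / flow
R = 8.0 / 0.23
R = 34.78 cmH2O/(L/s)


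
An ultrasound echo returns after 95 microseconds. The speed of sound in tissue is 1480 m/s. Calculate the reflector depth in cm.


depth = c * t / 2
t = 95 us = 9.5000e-05 s
depth = 1480 * 9.5000e-05 / 2
depth = 0.0703 m = 7.03 cm


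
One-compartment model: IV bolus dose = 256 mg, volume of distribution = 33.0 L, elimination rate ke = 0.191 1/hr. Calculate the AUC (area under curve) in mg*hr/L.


C0 = Dose/Vd = 256/33.0 = 7.75758 mg/L
AUC = C0/ke = 7.75758/0.191
AUC = 40.62 mg*hr/L


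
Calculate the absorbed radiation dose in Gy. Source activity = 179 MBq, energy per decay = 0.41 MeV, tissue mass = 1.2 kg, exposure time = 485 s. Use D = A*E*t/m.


A = 179 MBq = 1.7900e+08 Bq
E = 0.41 MeV = 6.5682e-14 J
D = A*E*t/m = 1.7900e+08*6.5682e-14*485/1.2
D = 0.004752 Gy


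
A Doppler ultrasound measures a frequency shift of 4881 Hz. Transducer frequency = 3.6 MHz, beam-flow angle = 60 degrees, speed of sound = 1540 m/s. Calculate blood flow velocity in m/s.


v = fd * c / (2 * f0 * cos(theta))
v = 4881 * 1540 / (2 * 3.6000e+06 * cos(60))
v = 2.088 m/s


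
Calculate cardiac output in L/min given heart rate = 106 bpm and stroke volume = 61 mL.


CO = HR * SV
CO = 106 * 61 / 1000
CO = 6.466 L/min


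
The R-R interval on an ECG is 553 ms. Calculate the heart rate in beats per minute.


HR = 60 / RR_interval(s)
RR = 553 ms = 0.553 s
HR = 60 / 0.553 = 108.5 bpm


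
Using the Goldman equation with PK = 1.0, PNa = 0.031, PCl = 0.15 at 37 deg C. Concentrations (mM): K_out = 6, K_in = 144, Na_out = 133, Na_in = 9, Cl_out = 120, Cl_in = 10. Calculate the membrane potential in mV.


Vm = (RT/F)*ln((PK*Ko + PNa*Nao + PCl*Cli)/(PK*Ki + PNa*Nai + PCl*Clo))
Numer = 11.623, Denom = 162.279
Vm = -70.46 mV


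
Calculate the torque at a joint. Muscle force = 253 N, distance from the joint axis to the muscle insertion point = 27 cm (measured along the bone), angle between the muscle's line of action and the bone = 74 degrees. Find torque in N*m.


Torque = F * d * sin(theta)   (moment arm = d*sin(theta))
d = 27 cm = 0.27 m
Torque = 253 * 0.27 * sin(74)
Torque = 65.66 N*m


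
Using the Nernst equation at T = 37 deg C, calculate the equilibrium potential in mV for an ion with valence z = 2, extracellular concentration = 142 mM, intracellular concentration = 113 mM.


E = (RT/(zF)) * ln(C_out/C_in)
T = 37 + 273.15 = 310.15 K
E = (8.314 * 310.15 / (2 * 96485)) * ln(142/113)
E = 3.053 mV


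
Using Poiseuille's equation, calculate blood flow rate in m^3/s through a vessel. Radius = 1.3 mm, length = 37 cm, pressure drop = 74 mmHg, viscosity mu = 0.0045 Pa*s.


Q = pi*r^4*dP / (8*mu*L)
r = 0.0013 m, L = 0.37 m
dP = 74 mmHg = 9865.828 Pa
Q = 6.6459e-06 m^3/s


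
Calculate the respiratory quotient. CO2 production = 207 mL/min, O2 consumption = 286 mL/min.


RQ = VCO2 / VO2
RQ = 207 / 286
RQ = 0.7238


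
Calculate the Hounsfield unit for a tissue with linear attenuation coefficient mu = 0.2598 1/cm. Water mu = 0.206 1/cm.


HU = ((mu_tissue - mu_water) / mu_water) * 1000
HU = ((0.2598 - 0.206) / 0.206) * 1000
HU = 261.2


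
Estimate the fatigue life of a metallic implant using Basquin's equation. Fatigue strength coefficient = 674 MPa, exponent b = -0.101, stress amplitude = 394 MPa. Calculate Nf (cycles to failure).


sigma_a = sigma_f' * (2Nf)^b
2Nf = (sigma_a/sigma_f')^(1/b)
2Nf = (394/674)^(1/-0.101)
2Nf = 203.49382
Nf = 101.7


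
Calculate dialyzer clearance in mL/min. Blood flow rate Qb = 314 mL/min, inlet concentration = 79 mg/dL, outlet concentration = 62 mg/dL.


K = Qb * (Cb_in - Cb_out) / Cb_in
K = 314 * (79 - 62) / 79
K = 67.57 mL/min


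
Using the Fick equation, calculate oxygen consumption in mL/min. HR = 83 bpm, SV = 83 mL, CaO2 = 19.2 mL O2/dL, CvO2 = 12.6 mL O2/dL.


CO = HR*SV = 83*83/1000 = 6.889 L/min
a-v O2 diff = 19.2 - 12.6 = 6.6 mL/dL
VO2 = CO * (CaO2-CvO2) * 10 dL/L
VO2 = 6.889 * 6.6 * 10
VO2 = 454.7 mL/min


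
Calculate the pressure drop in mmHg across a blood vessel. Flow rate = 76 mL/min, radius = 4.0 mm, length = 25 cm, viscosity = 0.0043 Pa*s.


dP = 8*mu*L*Q / (pi*r^4)
Q = 76 mL/min = 1.26667e-06 m^3/s
dP = 13.5448 Pa = 13.5448 / 133.322 mmHg = 0.1016 mmHg


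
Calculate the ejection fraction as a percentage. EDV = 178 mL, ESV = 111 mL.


SV = EDV - ESV = 178 - 111 = 67 mL
EF = SV/EDV * 100 = 67/178 * 100
EF = 37.64%


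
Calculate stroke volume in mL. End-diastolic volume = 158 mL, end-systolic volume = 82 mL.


SV = EDV - ESV
SV = 158 - 82
SV = 76 mL


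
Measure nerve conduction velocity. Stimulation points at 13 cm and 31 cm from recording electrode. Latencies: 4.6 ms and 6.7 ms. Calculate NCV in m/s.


Distance = (31 - 13) / 100 = 0.18 m
dt = (6.7 - 4.6) / 1000 = 0.0021 s
NCV = dist / dt = 85.71 m/s


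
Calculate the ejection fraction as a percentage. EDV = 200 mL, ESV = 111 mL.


SV = EDV - ESV = 200 - 111 = 89 mL
EF = SV/EDV * 100 = 89/200 * 100
EF = 44.5%


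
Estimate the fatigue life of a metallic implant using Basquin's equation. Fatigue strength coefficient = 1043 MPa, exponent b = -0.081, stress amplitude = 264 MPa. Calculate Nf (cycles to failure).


sigma_a = sigma_f' * (2Nf)^b
2Nf = (sigma_a/sigma_f')^(1/b)
2Nf = (264/1043)^(1/-0.081)
2Nf = 23250081
Nf = 1.1625e+07


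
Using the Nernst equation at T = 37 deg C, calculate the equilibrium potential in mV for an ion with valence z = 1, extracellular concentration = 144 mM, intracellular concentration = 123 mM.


E = (RT/(zF)) * ln(C_out/C_in)
T = 37 + 273.15 = 310.15 K
E = (8.314 * 310.15 / (1 * 96485)) * ln(144/123)
E = 4.213 mV


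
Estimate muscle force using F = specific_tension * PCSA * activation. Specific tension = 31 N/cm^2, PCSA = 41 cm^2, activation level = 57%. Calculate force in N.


F = sigma * PCSA * activation
F = 31 * 41 * 0.57
F = 724.5 N


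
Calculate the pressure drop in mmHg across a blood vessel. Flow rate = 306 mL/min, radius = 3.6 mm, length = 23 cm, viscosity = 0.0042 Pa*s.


dP = 8*mu*L*Q / (pi*r^4)
Q = 306 mL/min = 5.1e-06 m^3/s
dP = 74.6926 Pa = 74.6926 / 133.322 mmHg = 0.5602 mmHg


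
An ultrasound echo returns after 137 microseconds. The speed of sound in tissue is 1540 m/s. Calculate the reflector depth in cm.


depth = c * t / 2
t = 137 us = 1.3700e-04 s
depth = 1540 * 1.3700e-04 / 2
depth = 0.10549 m = 10.549 cm


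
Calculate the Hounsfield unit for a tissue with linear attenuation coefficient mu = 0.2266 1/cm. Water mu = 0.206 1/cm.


HU = ((mu_tissue - mu_water) / mu_water) * 1000
HU = ((0.2266 - 0.206) / 0.206) * 1000
HU = 100


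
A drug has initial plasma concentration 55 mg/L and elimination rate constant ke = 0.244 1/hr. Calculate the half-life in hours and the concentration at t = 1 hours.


t_half = ln(2) / ke = 0.693147 / 0.244 = 2.841 hr
C(t) = C0 * exp(-ke*t) = 55 * exp(-0.244*1)
C(1) = 43.09 mg/L


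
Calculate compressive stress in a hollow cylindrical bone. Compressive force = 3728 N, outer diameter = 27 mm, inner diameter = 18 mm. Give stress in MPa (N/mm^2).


A = pi*(r_o^2 - r_i^2)
r_o = 13.5 mm, r_i = 9 mm
A = 318.086 mm^2
sigma = F/A = 3728 / 318.086
sigma = 11.72 MPa


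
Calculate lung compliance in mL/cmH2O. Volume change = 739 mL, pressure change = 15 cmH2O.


C = dV / dP
C = 739 / 15
C = 49.27 mL/cmH2O


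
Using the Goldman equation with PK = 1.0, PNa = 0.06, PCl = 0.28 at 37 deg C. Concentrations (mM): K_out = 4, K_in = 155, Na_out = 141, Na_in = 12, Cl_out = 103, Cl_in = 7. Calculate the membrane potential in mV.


Vm = (RT/F)*ln((PK*Ko + PNa*Nao + PCl*Cli)/(PK*Ki + PNa*Nai + PCl*Clo))
Numer = 14.42, Denom = 184.56
Vm = -68.13 mV


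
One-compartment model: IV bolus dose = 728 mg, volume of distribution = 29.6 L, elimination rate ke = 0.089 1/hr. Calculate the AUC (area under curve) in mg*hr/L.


C0 = Dose/Vd = 728/29.6 = 24.5946 mg/L
AUC = C0/ke = 24.5946/0.089
AUC = 276.3 mg*hr/L


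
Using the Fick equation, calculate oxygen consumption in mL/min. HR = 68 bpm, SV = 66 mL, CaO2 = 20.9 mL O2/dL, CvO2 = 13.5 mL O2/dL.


CO = HR*SV = 68*66/1000 = 4.488 L/min
a-v O2 diff = 20.9 - 13.5 = 7.4 mL/dL
VO2 = CO * (CaO2-CvO2) * 10 dL/L
VO2 = 4.488 * 7.4 * 10
VO2 = 332.1 mL/min


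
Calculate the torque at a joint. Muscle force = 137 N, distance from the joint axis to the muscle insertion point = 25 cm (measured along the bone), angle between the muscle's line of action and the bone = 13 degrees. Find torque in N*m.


Torque = F * d * sin(theta)   (moment arm = d*sin(theta))
d = 25 cm = 0.25 m
Torque = 137 * 0.25 * sin(13)
Torque = 7.705 N*m


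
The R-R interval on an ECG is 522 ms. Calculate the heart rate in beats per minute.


HR = 60 / RR_interval(s)
RR = 522 ms = 0.522 s
HR = 60 / 0.522 = 114.9 bpm


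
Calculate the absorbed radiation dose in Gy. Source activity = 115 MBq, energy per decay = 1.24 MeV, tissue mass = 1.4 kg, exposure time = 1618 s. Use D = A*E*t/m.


A = 115 MBq = 1.1500e+08 Bq
E = 1.24 MeV = 1.98648e-13 J
D = A*E*t/m = 1.1500e+08*1.98648e-13*1618/1.4
D = 0.0264 Gy


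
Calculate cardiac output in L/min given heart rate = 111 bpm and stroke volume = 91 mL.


CO = HR * SV
CO = 111 * 91 / 1000
CO = 10.1 L/min


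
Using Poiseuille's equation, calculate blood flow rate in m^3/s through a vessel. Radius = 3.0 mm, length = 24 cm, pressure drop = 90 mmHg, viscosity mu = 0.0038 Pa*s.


Q = pi*r^4*dP / (8*mu*L)
r = 0.003 m, L = 0.24 m
dP = 90 mmHg = 11998.98 Pa
Q = 4.1850e-04 m^3/s


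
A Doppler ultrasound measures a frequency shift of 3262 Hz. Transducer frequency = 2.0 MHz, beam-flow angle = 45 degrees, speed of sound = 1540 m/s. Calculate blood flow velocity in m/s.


v = fd * c / (2 * f0 * cos(theta))
v = 3262 * 1540 / (2 * 2.0000e+06 * cos(45))
v = 1.776 m/s


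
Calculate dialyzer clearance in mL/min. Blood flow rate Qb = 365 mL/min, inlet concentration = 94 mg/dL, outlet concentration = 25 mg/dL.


K = Qb * (Cb_in - Cb_out) / Cb_in
K = 365 * (94 - 25) / 94
K = 267.9 mL/min


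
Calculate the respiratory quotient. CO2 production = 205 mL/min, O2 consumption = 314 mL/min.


RQ = VCO2 / VO2
RQ = 205 / 314
RQ = 0.6529


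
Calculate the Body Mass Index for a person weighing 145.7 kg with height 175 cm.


BMI = weight / height^2
height = 175 cm = 1.75 m
BMI = 145.7 / 1.75^2
BMI = 47.58 kg/m^2


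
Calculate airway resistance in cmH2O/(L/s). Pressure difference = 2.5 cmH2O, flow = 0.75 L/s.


R = dP / flow
R = 2.5 / 0.75
R = 3.333 cmH2O/(L/s)


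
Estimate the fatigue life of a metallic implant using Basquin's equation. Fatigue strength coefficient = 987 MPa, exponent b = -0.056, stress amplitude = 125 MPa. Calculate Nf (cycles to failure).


sigma_a = sigma_f' * (2Nf)^b
2Nf = (sigma_a/sigma_f')^(1/b)
2Nf = (125/987)^(1/-0.056)
2Nf = 1.0595647e+16
Nf = 5.2978e+15


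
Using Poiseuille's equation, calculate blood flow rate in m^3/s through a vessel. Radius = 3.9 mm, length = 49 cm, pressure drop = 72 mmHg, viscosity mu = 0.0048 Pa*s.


Q = pi*r^4*dP / (8*mu*L)
r = 0.0039 m, L = 0.49 m
dP = 72 mmHg = 9599.184 Pa
Q = 3.7078e-04 m^3/s


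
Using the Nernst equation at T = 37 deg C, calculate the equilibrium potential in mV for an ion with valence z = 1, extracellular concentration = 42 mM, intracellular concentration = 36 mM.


E = (RT/(zF)) * ln(C_out/C_in)
T = 37 + 273.15 = 310.15 K
E = (8.314 * 310.15 / (1 * 96485)) * ln(42/36)
E = 4.12 mV


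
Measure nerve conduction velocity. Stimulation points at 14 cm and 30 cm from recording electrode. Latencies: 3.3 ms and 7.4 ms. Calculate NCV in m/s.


Distance = (30 - 14) / 100 = 0.16 m
dt = (7.4 - 3.3) / 1000 = 0.0041 s
NCV = dist / dt = 39.02 m/s


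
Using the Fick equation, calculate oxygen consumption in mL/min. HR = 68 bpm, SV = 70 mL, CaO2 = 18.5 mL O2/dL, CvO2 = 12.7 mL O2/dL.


CO = HR*SV = 68*70/1000 = 4.76 L/min
a-v O2 diff = 18.5 - 12.7 = 5.8 mL/dL
VO2 = CO * (CaO2-CvO2) * 10 dL/L
VO2 = 4.76 * 5.8 * 10
VO2 = 276.1 mL/min


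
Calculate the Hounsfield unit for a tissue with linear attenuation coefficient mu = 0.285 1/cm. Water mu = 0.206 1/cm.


HU = ((mu_tissue - mu_water) / mu_water) * 1000
HU = ((0.285 - 0.206) / 0.206) * 1000
HU = 383.5


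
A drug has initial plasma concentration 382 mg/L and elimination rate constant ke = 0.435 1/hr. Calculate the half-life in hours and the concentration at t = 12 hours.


t_half = ln(2) / ke = 0.693147 / 0.435 = 1.593 hr
C(t) = C0 * exp(-ke*t) = 382 * exp(-0.435*12)
C(12) = 2.066 mg/L


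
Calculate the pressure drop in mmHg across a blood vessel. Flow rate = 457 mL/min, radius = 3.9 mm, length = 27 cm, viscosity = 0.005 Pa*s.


dP = 8*mu*L*Q / (pi*r^4)
Q = 457 mL/min = 7.61667e-06 m^3/s
dP = 113.183 Pa = 113.183 / 133.322 mmHg = 0.8489 mmHg


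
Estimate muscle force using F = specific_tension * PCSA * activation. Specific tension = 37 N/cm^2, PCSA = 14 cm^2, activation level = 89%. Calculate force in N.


F = sigma * PCSA * activation
F = 37 * 14 * 0.89
F = 461 N


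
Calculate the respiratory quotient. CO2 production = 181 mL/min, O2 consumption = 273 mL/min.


RQ = VCO2 / VO2
RQ = 181 / 273
RQ = 0.663


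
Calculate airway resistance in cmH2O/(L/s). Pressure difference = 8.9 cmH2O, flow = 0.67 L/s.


R = dP / flow
R = 8.9 / 0.67
R = 13.28 cmH2O/(L/s)


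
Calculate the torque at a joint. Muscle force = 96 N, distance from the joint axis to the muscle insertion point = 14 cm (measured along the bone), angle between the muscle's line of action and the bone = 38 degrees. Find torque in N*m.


Torque = F * d * sin(theta)   (moment arm = d*sin(theta))
d = 14 cm = 0.14 m
Torque = 96 * 0.14 * sin(38)
Torque = 8.274 N*m


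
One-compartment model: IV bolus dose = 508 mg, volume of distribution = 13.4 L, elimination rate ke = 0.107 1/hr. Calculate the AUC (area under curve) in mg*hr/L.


C0 = Dose/Vd = 508/13.4 = 37.9104 mg/L
AUC = C0/ke = 37.9104/0.107
AUC = 354.3 mg*hr/L


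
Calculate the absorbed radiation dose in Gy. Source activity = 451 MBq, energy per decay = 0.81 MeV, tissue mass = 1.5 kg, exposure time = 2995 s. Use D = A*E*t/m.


A = 451 MBq = 4.5100e+08 Bq
E = 0.81 MeV = 1.29762e-13 J
D = A*E*t/m = 4.5100e+08*1.29762e-13*2995/1.5
D = 0.1169 Gy


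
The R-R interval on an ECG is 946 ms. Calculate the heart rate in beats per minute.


HR = 60 / RR_interval(s)
RR = 946 ms = 0.946 s
HR = 60 / 0.946 = 63.42 bpm


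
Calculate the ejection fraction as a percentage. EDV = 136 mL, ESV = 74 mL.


SV = EDV - ESV = 136 - 74 = 62 mL
EF = SV/EDV * 100 = 62/136 * 100
EF = 45.59%


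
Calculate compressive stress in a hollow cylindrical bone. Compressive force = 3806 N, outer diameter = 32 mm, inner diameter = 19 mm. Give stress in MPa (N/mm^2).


A = pi*(r_o^2 - r_i^2)
r_o = 16 mm, r_i = 9.5 mm
A = 520.719 mm^2
sigma = F/A = 3806 / 520.719
sigma = 7.309 MPa


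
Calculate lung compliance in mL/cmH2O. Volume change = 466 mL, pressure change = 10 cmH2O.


C = dV / dP
C = 466 / 10
C = 46.6 mL/cmH2O


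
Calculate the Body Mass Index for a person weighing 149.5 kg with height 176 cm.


BMI = weight / height^2
height = 176 cm = 1.76 m
BMI = 149.5 / 1.76^2
BMI = 48.26 kg/m^2


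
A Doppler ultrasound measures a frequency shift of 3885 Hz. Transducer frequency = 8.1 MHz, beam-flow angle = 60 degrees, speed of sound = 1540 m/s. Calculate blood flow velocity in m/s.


v = fd * c / (2 * f0 * cos(theta))
v = 3885 * 1540 / (2 * 8.1000e+06 * cos(60))
v = 0.7386 m/s


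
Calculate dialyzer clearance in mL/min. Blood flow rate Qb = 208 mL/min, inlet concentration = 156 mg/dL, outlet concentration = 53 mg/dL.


K = Qb * (Cb_in - Cb_out) / Cb_in
K = 208 * (156 - 53) / 156
K = 137.3 mL/min


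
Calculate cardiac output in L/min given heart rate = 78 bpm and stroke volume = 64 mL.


CO = HR * SV
CO = 78 * 64 / 1000
CO = 4.992 L/min


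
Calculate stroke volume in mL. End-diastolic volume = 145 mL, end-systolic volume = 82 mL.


SV = EDV - ESV
SV = 145 - 82
SV = 63 mL


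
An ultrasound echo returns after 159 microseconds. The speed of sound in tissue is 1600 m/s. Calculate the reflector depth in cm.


depth = c * t / 2
t = 159 us = 1.5900e-04 s
depth = 1600 * 1.5900e-04 / 2
depth = 0.1272 m = 12.72 cm


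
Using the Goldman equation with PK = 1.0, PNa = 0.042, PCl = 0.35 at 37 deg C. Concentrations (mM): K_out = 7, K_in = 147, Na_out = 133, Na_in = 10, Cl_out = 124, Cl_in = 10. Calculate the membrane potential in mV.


Vm = (RT/F)*ln((PK*Ko + PNa*Nao + PCl*Cli)/(PK*Ki + PNa*Nai + PCl*Clo))
Numer = 16.086, Denom = 190.82
Vm = -66.1 mV


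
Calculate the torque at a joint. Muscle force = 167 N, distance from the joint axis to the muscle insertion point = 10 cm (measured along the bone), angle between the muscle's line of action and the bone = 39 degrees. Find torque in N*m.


Torque = F * d * sin(theta)   (moment arm = d*sin(theta))
d = 10 cm = 0.1 m
Torque = 167 * 0.1 * sin(39)
Torque = 10.51 N*m


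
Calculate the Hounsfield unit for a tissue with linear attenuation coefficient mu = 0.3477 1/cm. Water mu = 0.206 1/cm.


HU = ((mu_tissue - mu_water) / mu_water) * 1000
HU = ((0.3477 - 0.206) / 0.206) * 1000
HU = 687.9


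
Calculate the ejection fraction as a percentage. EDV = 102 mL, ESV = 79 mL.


SV = EDV - ESV = 102 - 79 = 23 mL
EF = SV/EDV * 100 = 23/102 * 100
EF = 22.55%


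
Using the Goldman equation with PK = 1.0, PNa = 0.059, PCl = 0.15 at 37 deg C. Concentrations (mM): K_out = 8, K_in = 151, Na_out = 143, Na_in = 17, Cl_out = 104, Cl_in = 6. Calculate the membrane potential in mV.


Vm = (RT/F)*ln((PK*Ko + PNa*Nao + PCl*Cli)/(PK*Ki + PNa*Nai + PCl*Clo))
Numer = 17.337, Denom = 167.603
Vm = -60.63 mV


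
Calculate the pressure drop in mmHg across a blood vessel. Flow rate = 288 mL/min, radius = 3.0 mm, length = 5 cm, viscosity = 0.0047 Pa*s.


dP = 8*mu*L*Q / (pi*r^4)
Q = 288 mL/min = 4.8e-06 m^3/s
dP = 35.4621 Pa = 35.4621 / 133.322 mmHg = 0.266 mmHg


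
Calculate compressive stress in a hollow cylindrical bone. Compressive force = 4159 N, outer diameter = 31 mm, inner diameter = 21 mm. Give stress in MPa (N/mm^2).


A = pi*(r_o^2 - r_i^2)
r_o = 15.5 mm, r_i = 10.5 mm
A = 408.407 mm^2
sigma = F/A = 4159 / 408.407
sigma = 10.18 MPa


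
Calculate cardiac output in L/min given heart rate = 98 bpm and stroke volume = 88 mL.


CO = HR * SV
CO = 98 * 88 / 1000
CO = 8.624 L/min


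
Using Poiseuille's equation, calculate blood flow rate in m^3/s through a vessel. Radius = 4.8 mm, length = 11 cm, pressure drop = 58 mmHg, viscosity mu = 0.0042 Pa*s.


Q = pi*r^4*dP / (8*mu*L)
r = 0.0048 m, L = 0.11 m
dP = 58 mmHg = 7732.676 Pa
Q = 0.003489 m^3/s


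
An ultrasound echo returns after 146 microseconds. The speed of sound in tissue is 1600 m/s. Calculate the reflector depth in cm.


depth = c * t / 2
t = 146 us = 1.4600e-04 s
depth = 1600 * 1.4600e-04 / 2
depth = 0.1168 m = 11.68 cm


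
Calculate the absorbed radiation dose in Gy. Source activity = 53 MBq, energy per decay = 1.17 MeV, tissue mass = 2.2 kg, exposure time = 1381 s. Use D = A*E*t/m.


A = 53 MBq = 5.3000e+07 Bq
E = 1.17 MeV = 1.87434e-13 J
D = A*E*t/m = 5.3000e+07*1.87434e-13*1381/2.2
D = 0.006236 Gy


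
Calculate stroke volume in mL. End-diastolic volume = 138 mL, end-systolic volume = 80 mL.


SV = EDV - ESV
SV = 138 - 80
SV = 58 mL


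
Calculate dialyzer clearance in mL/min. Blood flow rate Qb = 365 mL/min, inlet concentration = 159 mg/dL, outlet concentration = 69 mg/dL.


K = Qb * (Cb_in - Cb_out) / Cb_in
K = 365 * (159 - 69) / 159
K = 206.6 mL/min


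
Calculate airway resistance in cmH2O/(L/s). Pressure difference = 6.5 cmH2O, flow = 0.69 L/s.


R = dP / flow
R = 6.5 / 0.69
R = 9.42 cmH2O/(L/s)


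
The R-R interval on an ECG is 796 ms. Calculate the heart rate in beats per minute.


HR = 60 / RR_interval(s)
RR = 796 ms = 0.796 s
HR = 60 / 0.796 = 75.38 bpm


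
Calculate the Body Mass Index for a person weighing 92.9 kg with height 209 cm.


BMI = weight / height^2
height = 209 cm = 2.09 m
BMI = 92.9 / 2.09^2
BMI = 21.27 kg/m^2


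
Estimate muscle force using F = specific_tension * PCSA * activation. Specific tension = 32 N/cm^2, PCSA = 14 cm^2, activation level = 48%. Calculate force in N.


F = sigma * PCSA * activation
F = 32 * 14 * 0.48
F = 215 N


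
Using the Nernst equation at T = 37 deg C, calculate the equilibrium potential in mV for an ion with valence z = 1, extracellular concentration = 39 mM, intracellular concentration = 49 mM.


E = (RT/(zF)) * ln(C_out/C_in)
T = 37 + 273.15 = 310.15 K
E = (8.314 * 310.15 / (1 * 96485)) * ln(39/49)
E = -6.1 mV


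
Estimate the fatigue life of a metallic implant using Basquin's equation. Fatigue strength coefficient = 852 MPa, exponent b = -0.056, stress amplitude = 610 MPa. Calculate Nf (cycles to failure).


sigma_a = sigma_f' * (2Nf)^b
2Nf = (sigma_a/sigma_f')^(1/b)
2Nf = (610/852)^(1/-0.056)
2Nf = 390.16267
Nf = 195.1


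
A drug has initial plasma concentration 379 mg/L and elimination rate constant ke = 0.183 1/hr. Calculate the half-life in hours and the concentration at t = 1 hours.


t_half = ln(2) / ke = 0.693147 / 0.183 = 3.788 hr
C(t) = C0 * exp(-ke*t) = 379 * exp(-0.183*1)
C(1) = 315.6 mg/L


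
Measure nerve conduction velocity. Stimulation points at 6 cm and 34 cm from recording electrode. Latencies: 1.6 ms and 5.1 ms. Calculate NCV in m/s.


Distance = (34 - 6) / 100 = 0.28 m
dt = (5.1 - 1.6) / 1000 = 0.0035 s
NCV = dist / dt = 80 m/s


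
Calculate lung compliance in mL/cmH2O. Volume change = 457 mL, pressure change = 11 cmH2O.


C = dV / dP
C = 457 / 11
C = 41.55 mL/cmH2O


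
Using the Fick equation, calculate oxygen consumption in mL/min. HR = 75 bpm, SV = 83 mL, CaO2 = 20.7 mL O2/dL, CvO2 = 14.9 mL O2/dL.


CO = HR*SV = 75*83/1000 = 6.225 L/min
a-v O2 diff = 20.7 - 14.9 = 5.8 mL/dL
VO2 = CO * (CaO2-CvO2) * 10 dL/L
VO2 = 6.225 * 5.8 * 10
VO2 = 361 mL/min


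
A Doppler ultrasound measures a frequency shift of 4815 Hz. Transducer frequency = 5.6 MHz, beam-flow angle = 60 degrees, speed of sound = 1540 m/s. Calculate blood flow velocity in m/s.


v = fd * c / (2 * f0 * cos(theta))
v = 4815 * 1540 / (2 * 5.6000e+06 * cos(60))
v = 1.324 m/s


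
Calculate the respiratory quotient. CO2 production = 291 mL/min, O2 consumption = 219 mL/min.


RQ = VCO2 / VO2
RQ = 291 / 219
RQ = 1.329


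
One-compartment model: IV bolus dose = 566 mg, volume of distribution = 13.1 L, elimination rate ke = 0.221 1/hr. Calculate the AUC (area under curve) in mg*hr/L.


C0 = Dose/Vd = 566/13.1 = 43.2061 mg/L
AUC = C0/ke = 43.2061/0.221
AUC = 195.5 mg*hr/L


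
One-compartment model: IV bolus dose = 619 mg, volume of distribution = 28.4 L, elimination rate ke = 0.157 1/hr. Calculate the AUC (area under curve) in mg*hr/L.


C0 = Dose/Vd = 619/28.4 = 21.7958 mg/L
AUC = C0/ke = 21.7958/0.157
AUC = 138.8 mg*hr/L


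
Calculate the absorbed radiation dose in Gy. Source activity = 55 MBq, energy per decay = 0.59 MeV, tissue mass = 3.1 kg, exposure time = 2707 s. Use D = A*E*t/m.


A = 55 MBq = 5.5000e+07 Bq
E = 0.59 MeV = 9.4518e-14 J
D = A*E*t/m = 5.5000e+07*9.4518e-14*2707/3.1
D = 0.004539 Gy


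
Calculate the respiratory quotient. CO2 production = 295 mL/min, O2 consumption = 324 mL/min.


RQ = VCO2 / VO2
RQ = 295 / 324
RQ = 0.9105


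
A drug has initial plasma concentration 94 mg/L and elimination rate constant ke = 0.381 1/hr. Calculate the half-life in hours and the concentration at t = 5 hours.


t_half = ln(2) / ke = 0.693147 / 0.381 = 1.819 hr
C(t) = C0 * exp(-ke*t) = 94 * exp(-0.381*5)
C(5) = 13.99 mg/L


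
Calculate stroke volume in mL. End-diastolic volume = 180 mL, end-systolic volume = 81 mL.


SV = EDV - ESV
SV = 180 - 81
SV = 99 mL


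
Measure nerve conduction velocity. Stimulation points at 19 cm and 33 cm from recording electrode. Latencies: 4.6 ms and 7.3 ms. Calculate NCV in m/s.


Distance = (33 - 19) / 100 = 0.14 m
dt = (7.3 - 4.6) / 1000 = 0.0027 s
NCV = dist / dt = 51.85 m/s


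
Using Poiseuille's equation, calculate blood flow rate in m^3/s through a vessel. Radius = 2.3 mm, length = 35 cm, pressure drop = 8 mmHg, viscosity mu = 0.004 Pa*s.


Q = pi*r^4*dP / (8*mu*L)
r = 0.0023 m, L = 0.35 m
dP = 8 mmHg = 1066.576 Pa
Q = 8.3721e-06 m^3/s


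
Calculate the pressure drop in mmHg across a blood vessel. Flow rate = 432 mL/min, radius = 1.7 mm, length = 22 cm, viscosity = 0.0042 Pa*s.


dP = 8*mu*L*Q / (pi*r^4)
Q = 432 mL/min = 7.2e-06 m^3/s
dP = 2028.38 Pa = 2028.38 / 133.322 mmHg = 15.21 mmHg


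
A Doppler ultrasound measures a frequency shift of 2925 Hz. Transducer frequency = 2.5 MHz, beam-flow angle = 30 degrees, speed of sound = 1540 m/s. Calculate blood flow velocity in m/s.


v = fd * c / (2 * f0 * cos(theta))
v = 2925 * 1540 / (2 * 2.5000e+06 * cos(30))
v = 1.04 m/s


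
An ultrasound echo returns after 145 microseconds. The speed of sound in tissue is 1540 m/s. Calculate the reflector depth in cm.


depth = c * t / 2
t = 145 us = 1.4500e-04 s
depth = 1540 * 1.4500e-04 / 2
depth = 0.11165 m = 11.165 cm


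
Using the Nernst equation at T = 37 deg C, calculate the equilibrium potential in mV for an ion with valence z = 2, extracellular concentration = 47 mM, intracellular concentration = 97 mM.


E = (RT/(zF)) * ln(C_out/C_in)
T = 37 + 273.15 = 310.15 K
E = (8.314 * 310.15 / (2 * 96485)) * ln(47/97)
E = -9.682 mV


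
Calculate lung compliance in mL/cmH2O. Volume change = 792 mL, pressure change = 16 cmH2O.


C = dV / dP
C = 792 / 16
C = 49.5 mL/cmH2O


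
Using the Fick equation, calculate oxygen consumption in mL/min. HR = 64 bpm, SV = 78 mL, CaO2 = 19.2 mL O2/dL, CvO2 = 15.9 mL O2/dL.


CO = HR*SV = 64*78/1000 = 4.992 L/min
a-v O2 diff = 19.2 - 15.9 = 3.3 mL/dL
VO2 = CO * (CaO2-CvO2) * 10 dL/L
VO2 = 4.992 * 3.3 * 10
VO2 = 164.7 mL/min


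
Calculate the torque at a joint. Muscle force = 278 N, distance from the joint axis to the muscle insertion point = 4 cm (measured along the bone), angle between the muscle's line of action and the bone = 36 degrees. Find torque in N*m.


Torque = F * d * sin(theta)   (moment arm = d*sin(theta))
d = 4 cm = 0.04 m
Torque = 278 * 0.04 * sin(36)
Torque = 6.536 N*m


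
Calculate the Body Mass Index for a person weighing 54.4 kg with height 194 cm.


BMI = weight / height^2
height = 194 cm = 1.94 m
BMI = 54.4 / 1.94^2
BMI = 14.45 kg/m^2


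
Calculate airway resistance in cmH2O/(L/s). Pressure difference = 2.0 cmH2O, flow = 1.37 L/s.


R = dP / flow
R = 2.0 / 1.37
R = 1.46 cmH2O/(L/s)


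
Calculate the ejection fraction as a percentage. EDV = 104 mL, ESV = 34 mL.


SV = EDV - ESV = 104 - 34 = 70 mL
EF = SV/EDV * 100 = 70/104 * 100
EF = 67.31%


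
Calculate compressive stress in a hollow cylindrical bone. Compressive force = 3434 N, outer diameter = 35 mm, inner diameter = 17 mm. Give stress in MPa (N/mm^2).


A = pi*(r_o^2 - r_i^2)
r_o = 17.5 mm, r_i = 8.5 mm
A = 735.133 mm^2
sigma = F/A = 3434 / 735.133
sigma = 4.671 MPa


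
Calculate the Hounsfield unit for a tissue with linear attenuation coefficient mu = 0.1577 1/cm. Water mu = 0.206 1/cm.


HU = ((mu_tissue - mu_water) / mu_water) * 1000
HU = ((0.1577 - 0.206) / 0.206) * 1000
HU = -234.5


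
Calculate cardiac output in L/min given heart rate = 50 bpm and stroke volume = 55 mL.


CO = HR * SV
CO = 50 * 55 / 1000
CO = 2.75 L/min


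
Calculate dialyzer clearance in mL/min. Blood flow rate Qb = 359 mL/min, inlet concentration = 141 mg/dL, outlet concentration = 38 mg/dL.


K = Qb * (Cb_in - Cb_out) / Cb_in
K = 359 * (141 - 38) / 141
K = 262.2 mL/min


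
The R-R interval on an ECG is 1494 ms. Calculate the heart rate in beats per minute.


HR = 60 / RR_interval(s)
RR = 1494 ms = 1.494 s
HR = 60 / 1.494 = 40.16 bpm


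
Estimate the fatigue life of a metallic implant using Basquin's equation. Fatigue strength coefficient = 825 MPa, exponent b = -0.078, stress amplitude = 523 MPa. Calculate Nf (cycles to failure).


sigma_a = sigma_f' * (2Nf)^b
2Nf = (sigma_a/sigma_f')^(1/b)
2Nf = (523/825)^(1/-0.078)
2Nf = 345.02414
Nf = 172.5


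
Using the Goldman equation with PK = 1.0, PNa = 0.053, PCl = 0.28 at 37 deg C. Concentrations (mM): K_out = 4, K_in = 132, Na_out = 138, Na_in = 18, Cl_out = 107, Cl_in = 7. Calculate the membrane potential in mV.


Vm = (RT/F)*ln((PK*Ko + PNa*Nao + PCl*Cli)/(PK*Ki + PNa*Nai + PCl*Clo))
Numer = 13.274, Denom = 162.914
Vm = -67.01 mV


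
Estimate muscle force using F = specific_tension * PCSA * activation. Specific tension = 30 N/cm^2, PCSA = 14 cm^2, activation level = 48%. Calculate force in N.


F = sigma * PCSA * activation
F = 30 * 14 * 0.48
F = 201.6 N


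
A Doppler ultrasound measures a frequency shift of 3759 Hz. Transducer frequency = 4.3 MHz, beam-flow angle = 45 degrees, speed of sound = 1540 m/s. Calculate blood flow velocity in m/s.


v = fd * c / (2 * f0 * cos(theta))
v = 3759 * 1540 / (2 * 4.3000e+06 * cos(45))
v = 0.9519 m/s


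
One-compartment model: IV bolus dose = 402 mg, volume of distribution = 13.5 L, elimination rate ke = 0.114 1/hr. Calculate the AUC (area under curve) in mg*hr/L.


C0 = Dose/Vd = 402/13.5 = 29.7778 mg/L
AUC = C0/ke = 29.7778/0.114
AUC = 261.2 mg*hr/L


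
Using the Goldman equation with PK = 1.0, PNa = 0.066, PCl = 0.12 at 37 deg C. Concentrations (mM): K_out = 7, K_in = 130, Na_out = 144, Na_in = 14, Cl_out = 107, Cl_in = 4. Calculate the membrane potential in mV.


Vm = (RT/F)*ln((PK*Ko + PNa*Nao + PCl*Cli)/(PK*Ki + PNa*Nai + PCl*Clo))
Numer = 16.984, Denom = 143.764
Vm = -57.08 mV


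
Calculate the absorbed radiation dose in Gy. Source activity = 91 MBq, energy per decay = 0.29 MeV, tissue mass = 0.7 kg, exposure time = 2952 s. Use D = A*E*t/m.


A = 91 MBq = 9.1000e+07 Bq
E = 0.29 MeV = 4.6458e-14 J
D = A*E*t/m = 9.1000e+07*4.6458e-14*2952/0.7
D = 0.01783 Gy


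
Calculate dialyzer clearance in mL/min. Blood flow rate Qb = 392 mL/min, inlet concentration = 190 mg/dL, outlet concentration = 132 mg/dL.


K = Qb * (Cb_in - Cb_out) / Cb_in
K = 392 * (190 - 132) / 190
K = 119.7 mL/min


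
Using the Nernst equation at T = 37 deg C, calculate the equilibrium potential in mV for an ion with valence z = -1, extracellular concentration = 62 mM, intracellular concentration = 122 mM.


E = (RT/(zF)) * ln(C_out/C_in)
T = 37 + 273.15 = 310.15 K
E = (8.314 * 310.15 / (-1 * 96485)) * ln(62/122)
E = 18.09 mV


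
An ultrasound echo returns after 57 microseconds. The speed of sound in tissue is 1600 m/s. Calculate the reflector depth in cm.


depth = c * t / 2
t = 57 us = 5.7000e-05 s
depth = 1600 * 5.7000e-05 / 2
depth = 0.0456 m = 4.56 cm


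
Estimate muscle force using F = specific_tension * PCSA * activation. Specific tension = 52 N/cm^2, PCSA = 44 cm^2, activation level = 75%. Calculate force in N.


F = sigma * PCSA * activation
F = 52 * 44 * 0.75
F = 1716 N


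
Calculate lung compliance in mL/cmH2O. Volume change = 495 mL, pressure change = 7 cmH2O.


C = dV / dP
C = 495 / 7
C = 70.71 mL/cmH2O


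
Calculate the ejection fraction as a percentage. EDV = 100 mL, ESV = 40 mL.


SV = EDV - ESV = 100 - 40 = 60 mL
EF = SV/EDV * 100 = 60/100 * 100
EF = 60%


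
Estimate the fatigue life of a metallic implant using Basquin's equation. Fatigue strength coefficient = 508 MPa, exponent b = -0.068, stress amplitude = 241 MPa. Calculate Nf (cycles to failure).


sigma_a = sigma_f' * (2Nf)^b
2Nf = (sigma_a/sigma_f')^(1/b)
2Nf = (241/508)^(1/-0.068)
2Nf = 57869.673
Nf = 2.893e+04


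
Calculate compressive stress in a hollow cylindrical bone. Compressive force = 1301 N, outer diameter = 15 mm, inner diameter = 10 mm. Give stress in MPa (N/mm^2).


A = pi*(r_o^2 - r_i^2)
r_o = 7.5 mm, r_i = 5 mm
A = 98.1748 mm^2
sigma = F/A = 1301 / 98.1748
sigma = 13.25 MPa


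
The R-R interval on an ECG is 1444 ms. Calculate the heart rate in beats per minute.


HR = 60 / RR_interval(s)
RR = 1444 ms = 1.444 s
HR = 60 / 1.444 = 41.55 bpm


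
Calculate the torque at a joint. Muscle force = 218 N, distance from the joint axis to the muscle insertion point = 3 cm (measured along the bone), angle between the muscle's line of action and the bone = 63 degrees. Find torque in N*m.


Torque = F * d * sin(theta)   (moment arm = d*sin(theta))
d = 3 cm = 0.03 m
Torque = 218 * 0.03 * sin(63)
Torque = 5.827 N*m


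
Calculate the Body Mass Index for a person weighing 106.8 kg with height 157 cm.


BMI = weight / height^2
height = 157 cm = 1.57 m
BMI = 106.8 / 1.57^2
BMI = 43.33 kg/m^2


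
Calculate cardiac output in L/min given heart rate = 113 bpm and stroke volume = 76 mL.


CO = HR * SV
CO = 113 * 76 / 1000
CO = 8.588 L/min
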